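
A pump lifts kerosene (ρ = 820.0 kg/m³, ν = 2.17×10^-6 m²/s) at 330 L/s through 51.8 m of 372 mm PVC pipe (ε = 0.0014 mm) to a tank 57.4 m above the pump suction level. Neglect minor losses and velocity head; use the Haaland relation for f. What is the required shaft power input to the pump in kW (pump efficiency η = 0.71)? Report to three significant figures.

V = 4Q/(πD²) = 3.036 m/s; Re = 5.21×10^5; ε/D = 3.76×10^-6; f = 0.01301
h_f = f(L/D)V²/2g = 0.8513 m
Total head H = z + h_f = 57.4 + 0.8513 = 58.25 m
P_hyd = ρgQH = 820.0·9.81·0.330·58.25 = 154.6 kW
P_shaft = P_hyd/η = 154.6/0.71 = 217.8 kW

P_shaft ≈ 218 kW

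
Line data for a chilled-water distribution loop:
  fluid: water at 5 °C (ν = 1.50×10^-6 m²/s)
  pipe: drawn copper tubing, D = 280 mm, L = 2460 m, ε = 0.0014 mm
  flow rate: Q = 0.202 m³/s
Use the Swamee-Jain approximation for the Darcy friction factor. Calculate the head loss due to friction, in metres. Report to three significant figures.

V = 4Q/(πD²) = 4·0.202/(π·0.280²) = 3.281 m/s
Re = VD/ν = 3.281·0.280/1.50×10^-6 = 6.12×10^5 → turbulent
ε/D = 0.0014/280 = 5.00×10^-6
Swamee-Jain: f = 0.01272
h_f = f(L/D)V²/(2g) = 0.01272·(2460/0.280)·3.281²/(2·9.81) = 61.30 m

h_f ≈ 61.3 m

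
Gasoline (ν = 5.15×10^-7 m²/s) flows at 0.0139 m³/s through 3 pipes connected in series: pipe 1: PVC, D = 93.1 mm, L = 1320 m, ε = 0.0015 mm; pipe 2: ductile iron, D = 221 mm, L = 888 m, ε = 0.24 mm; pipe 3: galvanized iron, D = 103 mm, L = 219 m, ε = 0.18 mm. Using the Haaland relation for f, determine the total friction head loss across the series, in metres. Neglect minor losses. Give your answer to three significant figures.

H ≈ 49.6 m

Pipe 1: V = 2.042 m/s, Re = 3.69×10^5, ε/D = 1.61×10^-5, f = 0.01395, h_1 = f(L/D)V²/2g = 42.04 m
Pipe 2: V = 0.3624 m/s, Re = 1.55×10^5, ε/D = 0.00109, f = 0.02155, h_2 = f(L/D)V²/2g = 0.5796 m
Pipe 3: V = 1.668 m/s, Re = 3.34×10^5, ε/D = 0.00175, f = 0.02317, h_3 = f(L/D)V²/2g = 6.989 m
Series → Q common, losses add: H = Σh = 49.61 m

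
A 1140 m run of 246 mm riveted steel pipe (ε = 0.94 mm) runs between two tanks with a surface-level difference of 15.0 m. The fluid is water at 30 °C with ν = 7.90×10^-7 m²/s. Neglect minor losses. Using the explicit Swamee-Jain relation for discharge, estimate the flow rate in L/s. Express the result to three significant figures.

Q ≈ 71.2 L/s

Swamee-Jain (Type II): Q = -0.965·√(gD⁵h_f/L)·ln[ε/(3.7D) + √(3.17ν²L/(gD³h_f))]
√(gD⁵h_f/L) = √(9.81·0.246⁵·15.0/1140) = 0.01078
ε/(3.7D) = 0.00103; √(3.17ν²L/(gD³h_f)) = 3.21×10^-5
Q = -0.965·0.01078·ln(0.001065) = 0.07123 m³/s
Check: V = 1.50 m/s, Re = 4.67×10^5, f = 0.02839, h_f = 15.1 m ≈ 15.0 m ✓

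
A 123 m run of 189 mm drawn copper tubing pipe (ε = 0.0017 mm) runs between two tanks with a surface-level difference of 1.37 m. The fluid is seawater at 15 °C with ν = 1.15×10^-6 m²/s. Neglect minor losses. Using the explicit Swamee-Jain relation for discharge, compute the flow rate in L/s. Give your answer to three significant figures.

Q ≈ 46.9 L/s

Swamee-Jain (Type II): Q = -0.965·√(gD⁵h_f/L)·ln[ε/(3.7D) + √(3.17ν²L/(gD³h_f))]
√(gD⁵h_f/L) = √(9.81·0.189⁵·1.37/123) = 0.005133
ε/(3.7D) = 2.43×10^-6; √(3.17ν²L/(gD³h_f)) = 7.54×10^-5
Q = -0.965·0.005133·ln(7.782×10^-5) = 0.04687 m³/s
Check: V = 1.67 m/s, Re = 2.75×10^5, f = 0.01472, h_f = 1.36 m ≈ 1.37 m ✓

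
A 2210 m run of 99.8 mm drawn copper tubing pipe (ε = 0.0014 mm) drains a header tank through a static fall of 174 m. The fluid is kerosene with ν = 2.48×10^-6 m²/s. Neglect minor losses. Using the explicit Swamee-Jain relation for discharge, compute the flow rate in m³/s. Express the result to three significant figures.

Swamee-Jain (Type II): Q = -0.965·√(gD⁵h_f/L)·ln[ε/(3.7D) + √(3.17ν²L/(gD³h_f))]
√(gD⁵h_f/L) = √(9.81·0.0998⁵·174/2210) = 0.002765
ε/(3.7D) = 3.79×10^-6; √(3.17ν²L/(gD³h_f)) = 1.59×10^-4
Q = -0.965·0.002765·ln(1.631×10^-4) = 0.02327 m³/s
Check: V = 2.97 m/s, Re = 1.20×10^5, f = 0.01730, h_f = 173 m ≈ 174 m ✓

Q ≈ 0.0233 m³/s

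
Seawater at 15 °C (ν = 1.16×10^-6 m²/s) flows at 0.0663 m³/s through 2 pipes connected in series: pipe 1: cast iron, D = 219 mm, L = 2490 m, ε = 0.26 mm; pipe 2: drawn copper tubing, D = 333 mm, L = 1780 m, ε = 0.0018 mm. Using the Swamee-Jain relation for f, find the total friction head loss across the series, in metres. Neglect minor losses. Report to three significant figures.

Pipe 1: V = 1.760 m/s, Re = 3.32×10^5, ε/D = 0.00119, f = 0.02141, h_1 = f(L/D)V²/2g = 38.43 m
Pipe 2: V = 0.7613 m/s, Re = 2.19×10^5, ε/D = 5.41×10^-6, f = 0.01532, h_2 = f(L/D)V²/2g = 2.419 m
Series → Q common, losses add: H = Σh = 40.85 m

H ≈ 40.8 m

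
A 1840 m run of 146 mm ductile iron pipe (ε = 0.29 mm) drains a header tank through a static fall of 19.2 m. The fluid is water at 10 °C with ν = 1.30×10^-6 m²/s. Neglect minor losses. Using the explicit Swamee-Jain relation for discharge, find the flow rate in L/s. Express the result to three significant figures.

Q ≈ 18.4 L/s

Swamee-Jain (Type II): Q = -0.965·√(gD⁵h_f/L)·ln[ε/(3.7D) + √(3.17ν²L/(gD³h_f))]
√(gD⁵h_f/L) = √(9.81·0.146⁵·19.2/1840) = 0.002606
ε/(3.7D) = 5.37×10^-4; √(3.17ν²L/(gD³h_f)) = 1.30×10^-4
Q = -0.965·0.002606·ln(6.665×10^-4) = 0.01839 m³/s
Check: V = 1.10 m/s, Re = 1.23×10^5, f = 0.02499, h_f = 19.4 m ≈ 19.2 m ✓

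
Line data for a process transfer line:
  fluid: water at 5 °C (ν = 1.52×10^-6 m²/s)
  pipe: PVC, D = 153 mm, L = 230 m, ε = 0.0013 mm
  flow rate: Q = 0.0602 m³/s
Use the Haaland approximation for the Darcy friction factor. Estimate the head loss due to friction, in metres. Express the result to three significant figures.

h_f ≈ 11.6 m

V = 4Q/(πD²) = 4·0.0602/(π·0.153²) = 3.274 m/s
Re = VD/ν = 3.274·0.153/1.52×10^-6 = 3.30×10^5 → turbulent
ε/D = 0.0013/153 = 8.50×10^-6
Haaland: f = 0.01417
h_f = f(L/D)V²/(2g) = 0.01417·(230/0.153)·3.274²/(2·9.81) = 11.64 m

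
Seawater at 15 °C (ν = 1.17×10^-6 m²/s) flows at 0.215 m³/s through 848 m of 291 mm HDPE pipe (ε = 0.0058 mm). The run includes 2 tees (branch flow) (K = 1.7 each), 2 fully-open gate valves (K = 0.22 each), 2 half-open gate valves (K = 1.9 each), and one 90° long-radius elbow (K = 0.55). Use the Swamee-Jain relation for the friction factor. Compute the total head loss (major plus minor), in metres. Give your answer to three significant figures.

H_L ≈ 23.7 m

V = 4Q/(πD²) = 3.233 m/s; V²/2g = 0.5326 m
Re = 8.04×10^5, ε/D = 1.99×10^-5 → f = 0.01246 (Swamee-Jain)
Major: h_f = f(L/D)·V²/2g = 0.01246·2914·0.5326 = 19.34 m
Minor: ΣK = 8.19; h_m = ΣK·V²/2g = 4.362 m
Total H_L = 19.34 + 4.362 = 23.71 m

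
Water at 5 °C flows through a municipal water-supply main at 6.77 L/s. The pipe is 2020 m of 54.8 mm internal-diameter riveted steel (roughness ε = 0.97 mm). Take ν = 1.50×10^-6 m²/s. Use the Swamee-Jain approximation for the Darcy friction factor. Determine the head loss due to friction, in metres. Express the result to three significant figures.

V = 4Q/(πD²) = 4·0.00677/(π·0.0548²) = 2.870 m/s
Re = VD/ν = 2.870·0.0548/1.50×10^-6 = 1.05×10^5 → turbulent
ε/D = 0.97/54.8 = 0.0177
Swamee-Jain: f = 0.04707
h_f = f(L/D)V²/(2g) = 0.04707·(2020/0.0548)·2.870²/(2·9.81) = 728.5 m

h_f ≈ 729 m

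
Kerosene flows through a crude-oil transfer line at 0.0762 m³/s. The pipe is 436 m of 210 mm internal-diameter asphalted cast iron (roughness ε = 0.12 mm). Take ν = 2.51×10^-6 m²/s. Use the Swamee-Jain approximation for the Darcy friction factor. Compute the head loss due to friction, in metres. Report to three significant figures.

V = 4Q/(πD²) = 4·0.0762/(π·0.210²) = 2.200 m/s
Re = VD/ν = 2.200·0.210/2.51×10^-6 = 1.84×10^5 → turbulent
ε/D = 0.12/210 = 5.71×10^-4
Swamee-Jain: f = 0.01944
h_f = f(L/D)V²/(2g) = 0.01944·(436/0.210)·2.200²/(2·9.81) = 9.956 m

h_f ≈ 9.96 m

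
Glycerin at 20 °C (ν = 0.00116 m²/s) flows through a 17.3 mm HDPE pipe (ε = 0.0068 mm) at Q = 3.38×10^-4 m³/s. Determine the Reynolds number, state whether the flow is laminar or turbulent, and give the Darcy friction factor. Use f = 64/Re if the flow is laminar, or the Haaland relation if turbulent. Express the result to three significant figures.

Re ≈ 21.4; laminar; f = 64/Re ≈ 2.98

V = 4Q/(πD²) = 1.438 m/s
Re = VD/ν = 1.438·0.0173/0.00116 = 21.4
Re < 2300 → laminar → f = 64/Re = 2.984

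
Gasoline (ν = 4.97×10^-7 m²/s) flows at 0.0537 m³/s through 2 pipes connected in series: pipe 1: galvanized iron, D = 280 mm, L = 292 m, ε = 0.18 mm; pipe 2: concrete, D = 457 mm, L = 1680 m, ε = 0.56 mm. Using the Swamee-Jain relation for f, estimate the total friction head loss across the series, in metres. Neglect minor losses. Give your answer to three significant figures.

Pipe 1: V = 0.8721 m/s, Re = 4.91×10^5, ε/D = 6.43×10^-4, f = 0.01863, h_1 = f(L/D)V²/2g = 0.7531 m
Pipe 2: V = 0.3274 m/s, Re = 3.01×10^5, ε/D = 0.00123, f = 0.02163, h_2 = f(L/D)V²/2g = 0.4344 m
Series → Q common, losses add: H = Σh = 1.187 m

H ≈ 1.19 m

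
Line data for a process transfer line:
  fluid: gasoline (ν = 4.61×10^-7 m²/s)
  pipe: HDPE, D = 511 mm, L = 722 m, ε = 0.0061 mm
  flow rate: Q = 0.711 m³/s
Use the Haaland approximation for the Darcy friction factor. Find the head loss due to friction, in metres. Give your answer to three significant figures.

V = 4Q/(πD²) = 4·0.711/(π·0.511²) = 3.467 m/s
Re = VD/ν = 3.467·0.511/4.61×10^-7 = 3.84×10^6 → turbulent
ε/D = 0.0061/511 = 1.19×10^-5
Haaland: f = 0.009894
h_f = f(L/D)V²/(2g) = 0.009894·(722/0.511)·3.467²/(2·9.81) = 8.564 m

h_f ≈ 8.56 m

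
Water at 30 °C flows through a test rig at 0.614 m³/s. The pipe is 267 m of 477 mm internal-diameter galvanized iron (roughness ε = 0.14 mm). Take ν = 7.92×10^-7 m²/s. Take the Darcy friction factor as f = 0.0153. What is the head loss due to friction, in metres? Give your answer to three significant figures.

V = 4Q/(πD²) = 4·0.614/(π·0.477²) = 3.436 m/s
h_f = f(L/D)V²/(2g) = 0.01530·(267/0.477)·3.436²/(2·9.81) = 5.153 m

h_f ≈ 5.15 m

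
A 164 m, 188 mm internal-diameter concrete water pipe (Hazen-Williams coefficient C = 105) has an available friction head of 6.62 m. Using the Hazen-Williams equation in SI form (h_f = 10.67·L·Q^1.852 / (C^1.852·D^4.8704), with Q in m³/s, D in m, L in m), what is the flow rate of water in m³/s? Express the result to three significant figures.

Q ≈ 0.0638 m³/s

Rearranging: Q = [h_f·C^1.852·D^4.8704 / (10.67·L)]^(1/1.852)
Q = [6.62·105^1.852·0.188^4.8704 / (10.67·164)]^0.540 = 0.06375 m³/s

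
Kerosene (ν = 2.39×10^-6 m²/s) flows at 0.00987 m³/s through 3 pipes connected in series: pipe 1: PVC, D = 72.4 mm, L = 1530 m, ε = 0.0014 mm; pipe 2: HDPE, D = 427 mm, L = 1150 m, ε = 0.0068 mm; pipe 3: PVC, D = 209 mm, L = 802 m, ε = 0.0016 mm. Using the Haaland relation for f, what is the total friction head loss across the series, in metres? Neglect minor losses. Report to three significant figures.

H ≈ 119 m

Pipe 1: V = 2.397 m/s, Re = 7.26×10^4, ε/D = 1.93×10^-5, f = 0.01914, h_1 = f(L/D)V²/2g = 118.5 m
Pipe 2: V = 0.06892 m/s, Re = 1.23×10^4, ε/D = 1.59×10^-5, f = 0.02921, h_2 = f(L/D)V²/2g = 0.01905 m
Pipe 3: V = 0.2877 m/s, Re = 2.52×10^4, ε/D = 7.66×10^-6, f = 0.02434, h_3 = f(L/D)V²/2g = 0.3940 m
Series → Q common, losses add: H = Σh = 118.9 m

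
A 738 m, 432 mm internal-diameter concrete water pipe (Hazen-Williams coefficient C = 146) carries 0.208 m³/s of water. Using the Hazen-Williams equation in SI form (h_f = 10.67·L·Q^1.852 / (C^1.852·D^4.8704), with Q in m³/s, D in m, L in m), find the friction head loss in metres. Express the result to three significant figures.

h_f = 10.67·738·0.208^1.852 / (146^1.852·0.432^4.8704) = 2.513 m

h_f ≈ 2.51 m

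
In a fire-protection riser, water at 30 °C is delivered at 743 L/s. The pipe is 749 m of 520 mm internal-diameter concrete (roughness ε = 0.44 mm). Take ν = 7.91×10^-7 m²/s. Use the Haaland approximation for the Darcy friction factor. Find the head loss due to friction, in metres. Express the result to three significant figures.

V = 4Q/(πD²) = 4·0.743/(π·0.520²) = 3.499 m/s
Re = VD/ν = 3.499·0.520/7.91×10^-7 = 2.30×10^6 → turbulent
ε/D = 0.44/520 = 8.46×10^-4
Haaland: f = 0.01903
h_f = f(L/D)V²/(2g) = 0.01903·(749/0.520)·3.499²/(2·9.81) = 17.10 m

h_f ≈ 17.1 m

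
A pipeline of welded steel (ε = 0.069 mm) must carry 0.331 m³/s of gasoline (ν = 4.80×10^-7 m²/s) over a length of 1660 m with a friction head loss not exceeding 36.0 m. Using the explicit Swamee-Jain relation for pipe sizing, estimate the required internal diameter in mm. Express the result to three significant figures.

Swamee-Jain (Type III): D = 0.66·[ε^1.25·(LQ²/(gh_f))^4.75 + ν·Q^9.4·(L/(gh_f))^5.2]^0.04
LQ²/(gh_f) = 0.5150; L/(gh_f) = 4.700
Term 1 = ε^1.25·(…)^4.75 = 2.69×10^-7; Term 2 = ν·Q^9.4·(…)^5.2 = 4.60×10^-8
D = 0.66·(2.69×10^-7 + 4.60×10^-8)^0.04 = 0.3626 m = 363 mm
Check: V = 3.20 m/s, Re = 2.42×10^6, f = 0.01411, h_f = 33.8 m ≈ 36.0 m ✓

D ≈ 363 mm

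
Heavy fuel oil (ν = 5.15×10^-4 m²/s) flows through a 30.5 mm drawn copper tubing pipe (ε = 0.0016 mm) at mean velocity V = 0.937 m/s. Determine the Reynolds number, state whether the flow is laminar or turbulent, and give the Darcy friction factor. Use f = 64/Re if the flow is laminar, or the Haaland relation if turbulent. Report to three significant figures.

Re ≈ 55.5; laminar; f = 64/Re ≈ 1.15

Re = VD/ν = 0.9370·0.0305/5.15×10^-4 = 55.5
Re < 2300 → laminar → f = 64/Re = 1.153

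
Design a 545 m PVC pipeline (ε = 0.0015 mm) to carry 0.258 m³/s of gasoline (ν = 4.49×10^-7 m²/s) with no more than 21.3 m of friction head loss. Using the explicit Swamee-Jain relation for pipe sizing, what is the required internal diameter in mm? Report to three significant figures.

D ≈ 270 mm

Swamee-Jain (Type III): D = 0.66·[ε^1.25·(LQ²/(gh_f))^4.75 + ν·Q^9.4·(L/(gh_f))^5.2]^0.04
LQ²/(gh_f) = 0.1736; L/(gh_f) = 2.608
Term 1 = ε^1.25·(…)^4.75 = 1.28×10^-11; Term 2 = ν·Q^9.4·(…)^5.2 = 1.93×10^-10
D = 0.66·(1.28×10^-11 + 1.93×10^-10)^0.04 = 0.2705 m = 270 mm
Check: V = 4.49 m/s, Re = 2.70×10^6, f = 0.01014, h_f = 21.0 m ≈ 21.3 m ✓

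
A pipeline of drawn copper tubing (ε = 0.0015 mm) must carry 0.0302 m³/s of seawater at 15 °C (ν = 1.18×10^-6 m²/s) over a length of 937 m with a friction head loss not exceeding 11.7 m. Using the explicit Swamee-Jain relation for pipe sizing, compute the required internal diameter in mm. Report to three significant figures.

Swamee-Jain (Type III): D = 0.66·[ε^1.25·(LQ²/(gh_f))^4.75 + ν·Q^9.4·(L/(gh_f))^5.2]^0.04
LQ²/(gh_f) = 0.007446; L/(gh_f) = 8.164
Term 1 = ε^1.25·(…)^4.75 = 4.09×10^-18; Term 2 = ν·Q^9.4·(…)^5.2 = 3.36×10^-16
D = 0.66·(4.09×10^-18 + 3.36×10^-16)^0.04 = 0.1588 m = 159 mm
Check: V = 1.53 m/s, Re = 2.05×10^5, f = 0.01554, h_f = 10.9 m ≈ 11.7 m ✓

D ≈ 159 mm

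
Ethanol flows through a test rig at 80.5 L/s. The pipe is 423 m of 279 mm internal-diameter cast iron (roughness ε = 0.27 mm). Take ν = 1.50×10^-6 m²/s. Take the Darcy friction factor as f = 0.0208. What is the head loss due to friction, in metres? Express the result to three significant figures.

h_f ≈ 2.79 m

V = 4Q/(πD²) = 4·0.0805/(π·0.279²) = 1.317 m/s
h_f = f(L/D)V²/(2g) = 0.02080·(423/0.279)·1.317²/(2·9.81) = 2.787 m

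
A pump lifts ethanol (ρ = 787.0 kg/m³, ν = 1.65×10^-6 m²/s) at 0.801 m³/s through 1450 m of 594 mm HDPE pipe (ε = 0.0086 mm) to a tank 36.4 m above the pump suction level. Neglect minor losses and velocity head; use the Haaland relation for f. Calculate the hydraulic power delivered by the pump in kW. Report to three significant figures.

P_hyd ≈ 301 kW

V = 4Q/(πD²) = 2.890 m/s; Re = 1.04×10^6; ε/D = 1.45×10^-5; f = 0.01178
h_f = f(L/D)V²/2g = 12.25 m
Total head H = z + h_f = 36.4 + 12.25 = 48.65 m
P_hyd = ρgQH = 787.0·9.81·0.801·48.65 = 300.9 kW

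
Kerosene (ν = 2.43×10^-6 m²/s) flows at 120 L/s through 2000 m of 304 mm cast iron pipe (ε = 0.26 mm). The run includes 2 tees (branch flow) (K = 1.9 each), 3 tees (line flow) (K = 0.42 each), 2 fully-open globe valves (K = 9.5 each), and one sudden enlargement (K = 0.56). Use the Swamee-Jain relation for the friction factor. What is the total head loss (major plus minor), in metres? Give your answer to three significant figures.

V = 4Q/(πD²) = 1.653 m/s; V²/2g = 0.1393 m
Re = 2.07×10^5, ε/D = 8.55×10^-4 → f = 0.02056 (Swamee-Jain)
Major: h_f = f(L/D)·V²/2g = 0.02056·6579·0.1393 = 18.84 m
Minor: ΣK = 24.6; h_m = ΣK·V²/2g = 3.430 m
Total H_L = 18.84 + 3.430 = 22.27 m

H_L ≈ 22.3 m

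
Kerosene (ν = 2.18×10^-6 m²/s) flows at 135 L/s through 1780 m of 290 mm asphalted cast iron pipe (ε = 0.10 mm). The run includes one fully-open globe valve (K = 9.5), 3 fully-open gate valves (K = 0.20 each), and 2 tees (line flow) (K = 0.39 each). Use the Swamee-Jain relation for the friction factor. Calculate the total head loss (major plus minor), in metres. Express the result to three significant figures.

V = 4Q/(πD²) = 2.044 m/s; V²/2g = 0.2129 m
Re = 2.72×10^5, ε/D = 3.45×10^-4 → f = 0.01752 (Swamee-Jain)
Major: h_f = f(L/D)·V²/2g = 0.01752·6138·0.2129 = 22.90 m
Minor: ΣK = 10.9; h_m = ΣK·V²/2g = 2.316 m
Total H_L = 22.90 + 2.316 = 25.21 m

H_L ≈ 25.2 m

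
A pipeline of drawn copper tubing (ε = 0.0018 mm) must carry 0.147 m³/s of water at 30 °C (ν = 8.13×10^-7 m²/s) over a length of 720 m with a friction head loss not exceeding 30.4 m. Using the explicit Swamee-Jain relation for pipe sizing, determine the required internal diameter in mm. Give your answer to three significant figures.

D ≈ 220 mm

Swamee-Jain (Type III): D = 0.66·[ε^1.25·(LQ²/(gh_f))^4.75 + ν·Q^9.4·(L/(gh_f))^5.2]^0.04
LQ²/(gh_f) = 0.05217; L/(gh_f) = 2.414
Term 1 = ε^1.25·(…)^4.75 = 5.33×10^-14; Term 2 = ν·Q^9.4·(…)^5.2 = 1.18×10^-12
D = 0.66·(5.33×10^-14 + 1.18×10^-12)^0.04 = 0.2204 m = 220 mm
Check: V = 3.85 m/s, Re = 1.04×10^6, f = 0.01173, h_f = 29.0 m ≈ 30.4 m ✓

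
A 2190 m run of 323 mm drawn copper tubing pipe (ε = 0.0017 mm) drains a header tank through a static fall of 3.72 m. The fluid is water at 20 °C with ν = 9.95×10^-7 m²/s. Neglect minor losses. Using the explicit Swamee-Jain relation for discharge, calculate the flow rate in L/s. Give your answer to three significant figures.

Swamee-Jain (Type II): Q = -0.965·√(gD⁵h_f/L)·ln[ε/(3.7D) + √(3.17ν²L/(gD³h_f))]
√(gD⁵h_f/L) = √(9.81·0.323⁵·3.72/2190) = 0.007654
ε/(3.7D) = 1.42×10^-6; √(3.17ν²L/(gD³h_f)) = 7.48×10^-5
Q = -0.965·0.007654·ln(7.618×10^-5) = 0.07004 m³/s
Check: V = 0.855 m/s, Re = 2.77×10^5, f = 0.01465, h_f = 3.70 m ≈ 3.72 m ✓

Q ≈ 70.0 L/s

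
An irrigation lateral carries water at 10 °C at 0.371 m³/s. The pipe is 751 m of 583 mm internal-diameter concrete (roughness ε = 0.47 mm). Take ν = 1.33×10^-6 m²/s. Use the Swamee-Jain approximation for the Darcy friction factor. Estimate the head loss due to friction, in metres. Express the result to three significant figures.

h_f ≈ 2.45 m

V = 4Q/(πD²) = 4·0.371/(π·0.583²) = 1.390 m/s
Re = VD/ν = 1.390·0.583/1.33×10^-6 = 6.09×10^5 → turbulent
ε/D = 0.47/583 = 8.06×10^-4
Swamee-Jain: f = 0.01933
h_f = f(L/D)V²/(2g) = 0.01933·(751/0.583)·1.390²/(2·9.81) = 2.452 m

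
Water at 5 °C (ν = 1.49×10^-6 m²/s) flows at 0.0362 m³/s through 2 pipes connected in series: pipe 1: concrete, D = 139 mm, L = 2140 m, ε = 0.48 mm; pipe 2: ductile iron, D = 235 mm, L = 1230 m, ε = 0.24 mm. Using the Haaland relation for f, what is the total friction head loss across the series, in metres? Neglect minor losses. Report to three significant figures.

H ≈ 128 m

Pipe 1: V = 2.386 m/s, Re = 2.23×10^5, ε/D = 0.00345, f = 0.02778, h_1 = f(L/D)V²/2g = 124.0 m
Pipe 2: V = 0.8346 m/s, Re = 1.32×10^5, ε/D = 0.00102, f = 0.02156, h_2 = f(L/D)V²/2g = 4.006 m
Series → Q common, losses add: H = Σh = 128.1 m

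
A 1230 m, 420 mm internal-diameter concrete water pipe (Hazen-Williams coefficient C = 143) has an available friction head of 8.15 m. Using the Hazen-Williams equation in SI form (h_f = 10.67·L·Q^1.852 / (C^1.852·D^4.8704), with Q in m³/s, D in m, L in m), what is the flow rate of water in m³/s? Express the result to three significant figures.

Q ≈ 0.271 m³/s

Rearranging: Q = [h_f·C^1.852·D^4.8704 / (10.67·L)]^(1/1.852)
Q = [8.15·143^1.852·0.420^4.8704 / (10.67·1230)]^0.540 = 0.2710 m³/s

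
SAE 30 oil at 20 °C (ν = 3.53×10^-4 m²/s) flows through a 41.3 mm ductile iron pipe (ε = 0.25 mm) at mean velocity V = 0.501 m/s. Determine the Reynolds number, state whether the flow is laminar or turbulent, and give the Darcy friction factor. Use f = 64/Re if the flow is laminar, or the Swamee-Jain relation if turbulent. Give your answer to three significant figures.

Re = VD/ν = 0.5010·0.0413/3.53×10^-4 = 58.6
Re < 2300 → laminar → f = 64/Re = 1.092

Re ≈ 58.6; laminar; f = 64/Re ≈ 1.09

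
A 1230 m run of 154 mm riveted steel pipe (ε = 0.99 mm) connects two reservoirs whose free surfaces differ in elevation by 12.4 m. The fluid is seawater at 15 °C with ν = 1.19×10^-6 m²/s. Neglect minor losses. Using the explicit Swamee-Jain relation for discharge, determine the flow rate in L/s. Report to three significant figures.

Swamee-Jain (Type II): Q = -0.965·√(gD⁵h_f/L)·ln[ε/(3.7D) + √(3.17ν²L/(gD³h_f))]
√(gD⁵h_f/L) = √(9.81·0.154⁵·12.4/1230) = 0.002927
ε/(3.7D) = 0.00174; √(3.17ν²L/(gD³h_f)) = 1.11×10^-4
Q = -0.965·0.002927·ln(0.001849) = 0.01777 m³/s
Check: V = 0.954 m/s, Re = 1.23×10^5, f = 0.03369, h_f = 12.5 m ≈ 12.4 m ✓

Q ≈ 17.8 L/s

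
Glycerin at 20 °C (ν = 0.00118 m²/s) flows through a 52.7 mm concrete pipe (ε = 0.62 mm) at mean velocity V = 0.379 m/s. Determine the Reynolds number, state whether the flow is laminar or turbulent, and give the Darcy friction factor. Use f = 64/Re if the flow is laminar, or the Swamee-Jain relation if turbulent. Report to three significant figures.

Re ≈ 16.9; laminar; f = 64/Re ≈ 3.78

Re = VD/ν = 0.3790·0.0527/0.00118 = 16.9
Re < 2300 → laminar → f = 64/Re = 3.781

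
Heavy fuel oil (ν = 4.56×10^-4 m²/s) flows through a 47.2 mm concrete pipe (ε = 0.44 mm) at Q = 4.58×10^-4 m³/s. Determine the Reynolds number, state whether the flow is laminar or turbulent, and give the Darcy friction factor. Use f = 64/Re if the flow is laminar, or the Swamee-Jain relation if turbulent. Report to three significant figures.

V = 4Q/(πD²) = 0.2618 m/s
Re = VD/ν = 0.2618·0.0472/4.56×10^-4 = 27.1
Re < 2300 → laminar → f = 64/Re = 2.362

Re ≈ 27.1; laminar; f = 64/Re ≈ 2.36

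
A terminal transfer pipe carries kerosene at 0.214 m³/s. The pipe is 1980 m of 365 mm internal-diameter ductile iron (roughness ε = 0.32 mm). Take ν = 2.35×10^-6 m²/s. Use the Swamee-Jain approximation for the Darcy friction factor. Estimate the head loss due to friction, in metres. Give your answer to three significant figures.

V = 4Q/(πD²) = 4·0.214/(π·0.365²) = 2.045 m/s
Re = VD/ν = 2.045·0.365/2.35×10^-6 = 3.18×10^5 → turbulent
ε/D = 0.32/365 = 8.77×10^-4
Swamee-Jain: f = 0.02016
h_f = f(L/D)V²/(2g) = 0.02016·(1980/0.365)·2.045²/(2·9.81) = 23.32 m

h_f ≈ 23.3 m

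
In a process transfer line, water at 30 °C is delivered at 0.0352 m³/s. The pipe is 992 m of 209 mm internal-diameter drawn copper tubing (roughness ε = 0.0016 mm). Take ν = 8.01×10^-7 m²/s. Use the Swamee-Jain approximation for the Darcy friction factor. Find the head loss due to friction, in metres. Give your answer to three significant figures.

V = 4Q/(πD²) = 4·0.0352/(π·0.209²) = 1.026 m/s
Re = VD/ν = 1.026·0.209/8.01×10^-7 = 2.68×10^5 → turbulent
ε/D = 0.0016/209 = 7.66×10^-6
Swamee-Jain: f = 0.01477
h_f = f(L/D)V²/(2g) = 0.01477·(992/0.209)·1.026²/(2·9.81) = 3.762 m

h_f ≈ 3.76 m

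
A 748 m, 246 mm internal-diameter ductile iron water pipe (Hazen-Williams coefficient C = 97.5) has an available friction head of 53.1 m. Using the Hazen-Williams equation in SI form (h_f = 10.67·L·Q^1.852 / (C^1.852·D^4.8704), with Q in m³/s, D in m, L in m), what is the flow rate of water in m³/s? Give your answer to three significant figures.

Rearranging: Q = [h_f·C^1.852·D^4.8704 / (10.67·L)]^(1/1.852)
Q = [53.1·97.5^1.852·0.246^4.8704 / (10.67·748)]^0.540 = 0.1629 m³/s

Q ≈ 0.163 m³/s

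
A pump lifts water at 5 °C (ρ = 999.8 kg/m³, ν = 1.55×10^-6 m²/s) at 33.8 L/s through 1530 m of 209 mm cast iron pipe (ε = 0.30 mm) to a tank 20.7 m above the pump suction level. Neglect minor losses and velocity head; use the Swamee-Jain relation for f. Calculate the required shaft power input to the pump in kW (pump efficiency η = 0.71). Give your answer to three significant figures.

V = 4Q/(πD²) = 0.9852 m/s; Re = 1.33×10^5; ε/D = 0.00144; f = 0.02328
h_f = f(L/D)V²/2g = 8.432 m
Total head H = z + h_f = 20.7 + 8.432 = 29.13 m
P_hyd = ρgQH = 999.8·9.81·0.0338·29.13 = 9.658 kW
P_shaft = P_hyd/η = 9.658/0.71 = 13.60 kW

P_shaft ≈ 13.6 kW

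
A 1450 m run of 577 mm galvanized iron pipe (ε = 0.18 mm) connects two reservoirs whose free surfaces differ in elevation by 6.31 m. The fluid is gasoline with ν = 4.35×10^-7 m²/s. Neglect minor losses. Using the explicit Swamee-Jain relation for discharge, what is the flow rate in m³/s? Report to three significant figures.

Swamee-Jain (Type II): Q = -0.965·√(gD⁵h_f/L)·ln[ε/(3.7D) + √(3.17ν²L/(gD³h_f))]
√(gD⁵h_f/L) = √(9.81·0.577⁵·6.31/1450) = 0.05225
ε/(3.7D) = 8.43×10^-5; √(3.17ν²L/(gD³h_f)) = 8.55×10^-6
Q = -0.965·0.05225·ln(9.287×10^-5) = 0.4681 m³/s
Check: V = 1.79 m/s, Re = 2.37×10^6, f = 0.01545, h_f = 6.34 m ≈ 6.31 m ✓

Q ≈ 0.468 m³/s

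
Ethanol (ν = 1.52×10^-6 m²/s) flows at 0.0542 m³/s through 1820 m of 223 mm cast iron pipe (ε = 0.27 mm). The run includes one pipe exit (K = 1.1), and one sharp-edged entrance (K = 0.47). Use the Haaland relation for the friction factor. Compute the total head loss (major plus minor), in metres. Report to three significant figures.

H_L ≈ 17.5 m

V = 4Q/(πD²) = 1.388 m/s; V²/2g = 0.09815 m
Re = 2.04×10^5, ε/D = 0.00121 → f = 0.02170 (Haaland)
Major: h_f = f(L/D)·V²/2g = 0.02170·8161·0.09815 = 17.38 m
Minor: ΣK = 1.57; h_m = ΣK·V²/2g = 0.1541 m
Total H_L = 17.38 + 0.1541 = 17.54 m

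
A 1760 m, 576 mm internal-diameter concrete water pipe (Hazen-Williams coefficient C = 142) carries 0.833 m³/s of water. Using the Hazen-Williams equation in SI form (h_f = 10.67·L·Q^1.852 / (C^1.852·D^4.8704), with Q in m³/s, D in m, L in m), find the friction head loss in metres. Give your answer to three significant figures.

h_f ≈ 20.3 m

h_f = 10.67·1760·0.833^1.852 / (142^1.852·0.576^4.8704) = 20.30 m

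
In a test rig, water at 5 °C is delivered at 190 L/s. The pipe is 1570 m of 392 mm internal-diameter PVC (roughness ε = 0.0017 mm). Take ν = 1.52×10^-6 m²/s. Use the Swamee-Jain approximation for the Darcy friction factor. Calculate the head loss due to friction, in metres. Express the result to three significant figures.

V = 4Q/(πD²) = 4·0.190/(π·0.392²) = 1.574 m/s
Re = VD/ν = 1.574·0.392/1.52×10^-6 = 4.06×10^5 → turbulent
ε/D = 0.0017/392 = 4.34×10^-6
Swamee-Jain: f = 0.01365
h_f = f(L/D)V²/(2g) = 0.01365·(1570/0.392)·1.574²/(2·9.81) = 6.908 m

h_f ≈ 6.91 m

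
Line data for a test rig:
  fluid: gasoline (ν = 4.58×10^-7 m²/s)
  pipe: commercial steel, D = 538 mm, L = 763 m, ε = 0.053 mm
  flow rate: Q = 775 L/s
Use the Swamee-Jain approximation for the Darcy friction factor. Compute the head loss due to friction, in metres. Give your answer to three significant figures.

V = 4Q/(πD²) = 4·0.775/(π·0.538²) = 3.409 m/s
Re = VD/ν = 3.409·0.538/4.58×10^-7 = 4.00×10^6 → turbulent
ε/D = 0.053/538 = 9.85×10^-5
Swamee-Jain: f = 0.01246
h_f = f(L/D)V²/(2g) = 0.01246·(763/0.538)·3.409²/(2·9.81) = 10.47 m

h_f ≈ 10.5 m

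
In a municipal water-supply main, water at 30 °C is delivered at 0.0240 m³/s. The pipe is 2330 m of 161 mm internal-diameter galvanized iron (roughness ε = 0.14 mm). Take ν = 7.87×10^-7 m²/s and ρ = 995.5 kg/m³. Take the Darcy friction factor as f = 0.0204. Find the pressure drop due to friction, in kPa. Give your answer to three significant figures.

Δp ≈ 204 kPa

V = 4Q/(πD²) = 4·0.0240/(π·0.161²) = 1.179 m/s
h_f = f(L/D)V²/(2g) = 0.02040·(2330/0.161)·1.179²/(2·9.81) = 20.91 m
Δp = ρg·h_f = 995.5·9.81·20.91 = 204.2 kPa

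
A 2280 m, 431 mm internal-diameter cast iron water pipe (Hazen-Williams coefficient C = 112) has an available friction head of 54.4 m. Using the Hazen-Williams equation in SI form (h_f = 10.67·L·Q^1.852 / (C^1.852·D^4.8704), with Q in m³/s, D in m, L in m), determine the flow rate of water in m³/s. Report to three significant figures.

Q ≈ 0.454 m³/s

Rearranging: Q = [h_f·C^1.852·D^4.8704 / (10.67·L)]^(1/1.852)
Q = [54.4·112^1.852·0.431^4.8704 / (10.67·2280)]^0.540 = 0.4537 m³/s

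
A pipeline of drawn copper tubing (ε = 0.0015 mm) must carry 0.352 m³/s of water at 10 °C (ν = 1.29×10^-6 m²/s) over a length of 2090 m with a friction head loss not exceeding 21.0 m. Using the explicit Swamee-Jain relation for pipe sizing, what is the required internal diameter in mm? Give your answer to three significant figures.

D ≈ 420 mm

Swamee-Jain (Type III): D = 0.66·[ε^1.25·(LQ²/(gh_f))^4.75 + ν·Q^9.4·(L/(gh_f))^5.2]^0.04
LQ²/(gh_f) = 1.257; L/(gh_f) = 10.15
Term 1 = ε^1.25·(…)^4.75 = 1.56×10^-7; Term 2 = ν·Q^9.4·(…)^5.2 = 1.20×10^-5
D = 0.66·(1.56×10^-7 + 1.20×10^-5)^0.04 = 0.4198 m = 420 mm
Check: V = 2.54 m/s, Re = 8.28×10^5, f = 0.01207, h_f = 19.8 m ≈ 21.0 m ✓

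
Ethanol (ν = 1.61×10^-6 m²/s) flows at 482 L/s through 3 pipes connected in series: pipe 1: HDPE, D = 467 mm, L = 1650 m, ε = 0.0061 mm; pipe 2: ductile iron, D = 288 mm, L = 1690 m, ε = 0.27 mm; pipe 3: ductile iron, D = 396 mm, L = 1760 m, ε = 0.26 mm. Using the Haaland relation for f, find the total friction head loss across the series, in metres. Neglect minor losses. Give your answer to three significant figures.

H ≈ 401 m

Pipe 1: V = 2.814 m/s, Re = 8.16×10^5, ε/D = 1.31×10^-5, f = 0.01220, h_1 = f(L/D)V²/2g = 17.40 m
Pipe 2: V = 7.399 m/s, Re = 1.32×10^6, ε/D = 9.38×10^-4, f = 0.01958, h_2 = f(L/D)V²/2g = 320.6 m
Pipe 3: V = 3.914 m/s, Re = 9.63×10^5, ε/D = 6.57×10^-4, f = 0.01818, h_3 = f(L/D)V²/2g = 63.07 m
Series → Q common, losses add: H = Σh = 401.1 m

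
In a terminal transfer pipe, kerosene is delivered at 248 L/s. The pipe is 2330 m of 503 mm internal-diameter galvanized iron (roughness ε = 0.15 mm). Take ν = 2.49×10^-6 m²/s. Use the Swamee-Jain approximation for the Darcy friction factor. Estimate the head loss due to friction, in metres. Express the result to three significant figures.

V = 4Q/(πD²) = 4·0.248/(π·0.503²) = 1.248 m/s
Re = VD/ν = 1.248·0.503/2.49×10^-6 = 2.52×10^5 → turbulent
ε/D = 0.15/503 = 2.98×10^-4
Swamee-Jain: f = 0.01734
h_f = f(L/D)V²/(2g) = 0.01734·(2330/0.503)·1.248²/(2·9.81) = 6.377 m

h_f ≈ 6.38 m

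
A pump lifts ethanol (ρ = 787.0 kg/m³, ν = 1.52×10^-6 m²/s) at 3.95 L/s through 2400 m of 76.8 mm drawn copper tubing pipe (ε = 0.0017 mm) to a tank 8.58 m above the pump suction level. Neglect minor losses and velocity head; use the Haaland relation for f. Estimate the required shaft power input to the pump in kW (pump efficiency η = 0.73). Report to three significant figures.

V = 4Q/(πD²) = 0.8527 m/s; Re = 4.31×10^4; ε/D = 2.21×10^-5; f = 0.02147
h_f = f(L/D)V²/2g = 24.87 m
Total head H = z + h_f = 8.58 + 24.87 = 33.45 m
P_hyd = ρgQH = 787.0·9.81·0.00395·33.45 = 1.020 kW
P_shaft = P_hyd/η = 1.020/0.73 = 1.397 kW

P_shaft ≈ 1.40 kW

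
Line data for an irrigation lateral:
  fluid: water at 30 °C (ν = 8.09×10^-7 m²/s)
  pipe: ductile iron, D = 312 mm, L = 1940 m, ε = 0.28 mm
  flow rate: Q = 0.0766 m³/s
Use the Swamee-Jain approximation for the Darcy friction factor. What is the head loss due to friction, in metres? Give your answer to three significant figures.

h_f ≈ 6.39 m

V = 4Q/(πD²) = 4·0.0766/(π·0.312²) = 1.002 m/s
Re = VD/ν = 1.002·0.312/8.09×10^-7 = 3.86×10^5 → turbulent
ε/D = 0.28/312 = 8.97×10^-4
Swamee-Jain: f = 0.02008
h_f = f(L/D)V²/(2g) = 0.02008·(1940/0.312)·1.002²/(2·9.81) = 6.389 m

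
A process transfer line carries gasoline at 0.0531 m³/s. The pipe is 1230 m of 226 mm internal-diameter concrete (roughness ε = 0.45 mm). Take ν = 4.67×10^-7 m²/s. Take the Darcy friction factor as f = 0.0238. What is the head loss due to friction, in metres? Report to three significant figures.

h_f ≈ 11.6 m

V = 4Q/(πD²) = 4·0.0531/(π·0.226²) = 1.324 m/s
h_f = f(L/D)V²/(2g) = 0.02380·(1230/0.226)·1.324²/(2·9.81) = 11.57 m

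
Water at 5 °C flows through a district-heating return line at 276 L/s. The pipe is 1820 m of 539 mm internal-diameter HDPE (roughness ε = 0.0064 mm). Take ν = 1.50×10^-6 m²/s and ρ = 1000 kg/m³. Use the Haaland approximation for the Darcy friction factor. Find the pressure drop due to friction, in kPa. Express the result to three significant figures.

V = 4Q/(πD²) = 4·0.276/(π·0.539²) = 1.210 m/s
Re = VD/ν = 1.210·0.539/1.50×10^-6 = 4.35×10^5 → turbulent
ε/D = 0.0064/539 = 1.19×10^-5
Haaland: f = 0.01352
h_f = f(L/D)V²/(2g) = 0.01352·(1820/0.539)·1.210²/(2·9.81) = 3.404 m
Δp = ρg·h_f = 1000·9.81·3.404 = 33.40 kPa

Δp ≈ 33.4 kPa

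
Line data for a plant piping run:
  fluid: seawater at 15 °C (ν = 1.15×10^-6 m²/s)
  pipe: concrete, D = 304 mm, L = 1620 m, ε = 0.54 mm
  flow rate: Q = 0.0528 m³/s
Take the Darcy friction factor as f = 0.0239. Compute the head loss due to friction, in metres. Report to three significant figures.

V = 4Q/(πD²) = 4·0.0528/(π·0.304²) = 0.7274 m/s
h_f = f(L/D)V²/(2g) = 0.02390·(1620/0.304)·0.7274²/(2·9.81) = 3.435 m

h_f ≈ 3.44 m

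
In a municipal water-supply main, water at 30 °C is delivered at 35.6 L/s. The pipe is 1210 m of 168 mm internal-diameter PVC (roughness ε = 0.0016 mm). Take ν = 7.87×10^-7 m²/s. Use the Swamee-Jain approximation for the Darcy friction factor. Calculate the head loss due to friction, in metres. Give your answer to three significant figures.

h_f ≈ 13.4 m

V = 4Q/(πD²) = 4·0.0356/(π·0.168²) = 1.606 m/s
Re = VD/ν = 1.606·0.168/7.87×10^-7 = 3.43×10^5 → turbulent
ε/D = 0.0016/168 = 9.52×10^-6
Swamee-Jain: f = 0.01414
h_f = f(L/D)V²/(2g) = 0.01414·(1210/0.168)·1.606²/(2·9.81) = 13.39 m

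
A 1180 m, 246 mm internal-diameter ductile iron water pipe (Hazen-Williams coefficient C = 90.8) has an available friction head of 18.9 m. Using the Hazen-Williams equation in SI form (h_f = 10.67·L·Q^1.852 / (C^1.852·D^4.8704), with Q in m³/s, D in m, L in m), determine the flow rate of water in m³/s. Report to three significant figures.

Rearranging: Q = [h_f·C^1.852·D^4.8704 / (10.67·L)]^(1/1.852)
Q = [18.9·90.8^1.852·0.246^4.8704 / (10.67·1180)]^0.540 = 0.06788 m³/s

Q ≈ 0.0679 m³/s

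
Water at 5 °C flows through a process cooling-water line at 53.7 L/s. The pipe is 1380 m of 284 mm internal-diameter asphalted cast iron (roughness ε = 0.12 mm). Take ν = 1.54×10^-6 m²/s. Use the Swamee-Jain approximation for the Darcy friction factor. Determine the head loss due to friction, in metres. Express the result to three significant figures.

h_f ≈ 3.38 m

V = 4Q/(πD²) = 4·0.0537/(π·0.284²) = 0.8477 m/s
Re = VD/ν = 0.8477·0.284/1.54×10^-6 = 1.56×10^5 → turbulent
ε/D = 0.12/284 = 4.23×10^-4
Swamee-Jain: f = 0.01900
h_f = f(L/D)V²/(2g) = 0.01900·(1380/0.284)·0.8477²/(2·9.81) = 3.381 m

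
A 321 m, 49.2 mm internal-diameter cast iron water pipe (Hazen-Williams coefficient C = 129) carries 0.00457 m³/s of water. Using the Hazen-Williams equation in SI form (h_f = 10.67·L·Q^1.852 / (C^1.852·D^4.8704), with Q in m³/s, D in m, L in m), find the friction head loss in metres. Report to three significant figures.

h_f ≈ 46.0 m

h_f = 10.67·321·0.00457^1.852 / (129^1.852·0.0492^4.8704) = 45.99 m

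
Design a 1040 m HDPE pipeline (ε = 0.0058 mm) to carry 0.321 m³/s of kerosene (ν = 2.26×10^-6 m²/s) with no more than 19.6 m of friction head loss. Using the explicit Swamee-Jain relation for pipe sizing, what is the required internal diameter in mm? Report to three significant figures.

Swamee-Jain (Type III): D = 0.66·[ε^1.25·(LQ²/(gh_f))^4.75 + ν·Q^9.4·(L/(gh_f))^5.2]^0.04
LQ²/(gh_f) = 0.5573; L/(gh_f) = 5.409
Term 1 = ε^1.25·(…)^4.75 = 1.77×10^-8; Term 2 = ν·Q^9.4·(…)^5.2 = 3.37×10^-7
D = 0.66·(1.77×10^-8 + 3.37×10^-7)^0.04 = 0.3644 m = 364 mm
Check: V = 3.08 m/s, Re = 4.96×10^5, f = 0.01336, h_f = 18.4 m ≈ 19.6 m ✓

D ≈ 364 mm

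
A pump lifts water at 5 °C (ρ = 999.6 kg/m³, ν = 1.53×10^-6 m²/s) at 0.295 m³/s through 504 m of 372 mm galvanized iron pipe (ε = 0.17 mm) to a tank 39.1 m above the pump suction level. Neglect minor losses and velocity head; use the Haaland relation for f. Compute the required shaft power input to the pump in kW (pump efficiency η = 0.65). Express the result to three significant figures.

P_shaft ≈ 213 kW

V = 4Q/(πD²) = 2.714 m/s; Re = 6.60×10^5; ε/D = 4.57×10^-4; f = 0.01709
h_f = f(L/D)V²/2g = 8.697 m
Total head H = z + h_f = 39.1 + 8.697 = 47.80 m
P_hyd = ρgQH = 999.6·9.81·0.295·47.80 = 138.3 kW
P_shaft = P_hyd/η = 138.3/0.65 = 212.7 kW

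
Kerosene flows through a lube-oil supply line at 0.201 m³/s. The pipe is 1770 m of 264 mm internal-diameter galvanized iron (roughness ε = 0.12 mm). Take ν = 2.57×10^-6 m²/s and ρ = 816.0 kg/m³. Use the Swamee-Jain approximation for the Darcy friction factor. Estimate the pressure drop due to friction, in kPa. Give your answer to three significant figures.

Δp ≈ 656 kPa

V = 4Q/(πD²) = 4·0.201/(π·0.264²) = 3.672 m/s
Re = VD/ν = 3.672·0.264/2.57×10^-6 = 3.77×10^5 → turbulent
ε/D = 0.12/264 = 4.55×10^-4
Swamee-Jain: f = 0.01778
h_f = f(L/D)V²/(2g) = 0.01778·(1770/0.264)·3.672²/(2·9.81) = 81.91 m
Δp = ρg·h_f = 816.0·9.81·81.91 = 655.7 kPa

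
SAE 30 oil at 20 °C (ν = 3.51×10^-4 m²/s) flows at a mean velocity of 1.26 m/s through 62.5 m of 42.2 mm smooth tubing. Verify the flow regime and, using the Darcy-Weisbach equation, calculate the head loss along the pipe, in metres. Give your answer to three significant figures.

h_f ≈ 50.6 m

Re = VD/ν = 1.26·0.04220/3.51×10^-4 = 151 → laminar (Re < 2300)
f = 64/Re = 0.4225
h_f = f(L/D)V²/(2g) = 0.4225·(62.5/0.04220)·1.26²/(2·9.81) = 50.63 m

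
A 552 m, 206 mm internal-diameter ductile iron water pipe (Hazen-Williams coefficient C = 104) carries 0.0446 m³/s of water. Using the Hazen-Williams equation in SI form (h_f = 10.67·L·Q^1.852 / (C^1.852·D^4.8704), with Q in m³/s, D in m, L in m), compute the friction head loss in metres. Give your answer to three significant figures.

h_f ≈ 7.50 m

h_f = 10.67·552·0.0446^1.852 / (104^1.852·0.206^4.8704) = 7.497 m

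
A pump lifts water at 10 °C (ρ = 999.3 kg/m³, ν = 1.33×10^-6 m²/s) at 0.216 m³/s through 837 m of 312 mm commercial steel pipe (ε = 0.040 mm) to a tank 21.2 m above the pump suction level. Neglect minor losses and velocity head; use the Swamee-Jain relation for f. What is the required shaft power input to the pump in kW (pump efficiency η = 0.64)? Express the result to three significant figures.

P_shaft ≈ 122 kW

V = 4Q/(πD²) = 2.825 m/s; Re = 6.63×10^5; ε/D = 1.28×10^-4; f = 0.01438
h_f = f(L/D)V²/2g = 15.70 m
Total head H = z + h_f = 21.2 + 15.70 = 36.90 m
P_hyd = ρgQH = 999.3·9.81·0.216·36.90 = 78.13 kW
P_shaft = P_hyd/η = 78.13/0.64 = 122.1 kW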